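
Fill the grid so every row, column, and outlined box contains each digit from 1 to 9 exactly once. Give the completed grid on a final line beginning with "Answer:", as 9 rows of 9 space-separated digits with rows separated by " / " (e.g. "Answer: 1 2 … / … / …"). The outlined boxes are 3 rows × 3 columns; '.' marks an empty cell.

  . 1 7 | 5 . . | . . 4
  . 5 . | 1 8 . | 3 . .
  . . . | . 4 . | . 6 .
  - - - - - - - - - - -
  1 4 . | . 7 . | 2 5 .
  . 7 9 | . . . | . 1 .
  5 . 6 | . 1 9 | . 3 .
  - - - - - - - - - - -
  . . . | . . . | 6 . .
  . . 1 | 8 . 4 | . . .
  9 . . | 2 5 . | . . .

Step 1. [r3c2∈{2,3,8,9}] in col 2, 9 fits only at r3c2, so r3c2=9.
Step 2. [r1c5∈{2,3,6,9}] box 2 places 9 nowhere but r1c5 ⇒ r1c5=9.
Step 3. [r7c5∈{3}] r7c5 is down to just 3, so r7c5=3.
Step 4. [r1c7∈{8}] nothing but 8 survives at r1c7, so r1c7=8.
Step 5. [r1c8∈{2}] r1c8 is down to just 2 ⇒ r1c8=2.
Step 6. [r8c7∈{5,7,9}] in col 7, 9 fits only at r8c7. So r8c7=9.
Step 7. [r8c8∈{7}] r8c8's peers cover all but 7 ⇒ r8c8=7.
Step 8. [r9c6∈{1,6,7}] 7 has one home in row 9: r9c6. So r9c6=7.
Step 9. [r2c9∈{7,9}] row 2 places 7 nowhere but r2c9. So r2c9=7.
Step 10. [r6c9∈{8}] nothing but 8 survives at r6c9, so r6c9=8.
Step 11. [r8c9∈{2,3,5}] row 8 places 5 nowhere but r8c9. So r8c9=5.
Step 12. [r5c6∈{2,3,5,6,8}] r5c6 is the only open cell in row 5 admitting 5. So r5c6=5.
Step 13. [r5c1∈{2,3,8}] 8 has one home in row 5: r5c1. So r5c1=8.
Step 14. [r5c4∈{3,4,6}] r5c4 is the only open cell in row 5 admitting 3. So r5c4=3.
Step 15. [r9c2∈{3,6,8}] 6 has one home in row 9: r9c2, so r9c2=6.
Step 16. [r7c9∈{1,2}] col 9 places 2 nowhere but r7c9 ⇒ r7c9=2.
Step 17. [r3c3∈{2,3,8}] across row 3, 8 lands solely at r3c3, so r3c3=8.
Step 18. [r2c3∈{2,4}] col 3 places 2 nowhere but r2c3, so r2c3=2.
Step 19. [r3c1∈{3}] r3c1 has the single candidate 3, so r3c1=3.
Step 20. [r2c6∈{6}] r2c6 is down to just 6, so r2c6=6.
Step 21. [r8c2∈{2,3}] row 8 places 3 nowhere but r8c2. So r8c2=3.
Step 22. [r9c3∈{4}] r9c3's peers cover all but 4 ⇒ r9c3=4.
Step 23. [r9c7∈{1}] nothing but 1 survives at r9c7. So r9c7=1.
Step 24. [r4c4∈{6}] r4c4 is down to just 6. So r4c4=6.
Step 25. [r7c8∈{4,8}] row 7 places 4 nowhere but r7c8. So r7c8=4.
Step 26. [r6c7∈{4,7}] row 6 places 7 nowhere but r6c7. So r6c7=7.
Step 27. [r7c2∈{8}] only 8 remains possible at r7c2, so r7c2=8.
Step 28. [r7c1∈{7}] r7c1's peers cover all but 7. So r7c1=7.
Step 29. [r4c3∈{3}] r4c3 is down to just 3, so r4c3=3.
Step 30. [r4c6∈{8}] r4c6 is down to just 8, so r4c6=8.
Step 31. [r2c8∈{9}] nothing but 9 survives at r2c8, so r2c8=9.
Step 32. [r5c9∈{6}] nothing but 6 survives at r5c9 ⇒ r5c9=6.
Step 33. [r3c4∈{7}] nothing but 7 survives at r3c4. So r3c4=7.
Step 34. [r8c5∈{6}] r8c5 has the single candidate 6, so r8c5=6.
Step 35. [r6c2∈{2}] nothing but 2 survives at r6c2. So r6c2=2.
Step 36. [r7c4∈{9}] r7c4 has the single candidate 9. So r7c4=9.
Step 37. [r1c1∈{6}] r1c1 is down to just 6, so r1c1=6.
Step 38. [r7c3∈{5}] r7c3 has the single candidate 5, so r7c3=5.
Step 39. [r4c9∈{9}] nothing but 9 survives at r4c9 ⇒ r4c9=9.
Step 40. [r7c6∈{1}] only 1 remains possible at r7c6. So r7c6=1.
Step 41. [r5c7∈{4}] r5c7 has the single candidate 4, so r5c7=4.
Step 42. [r9c9∈{3}] r9c9 has the single candidate 3 ⇒ r9c9=3.
Step 43. [r6c4∈{4}] r6c4's peers cover all but 4 ⇒ r6c4=4.
Step 44. [r5c5∈{2}] r5c5's peers cover all but 2 ⇒ r5c5=2.
Step 45. [r2c1∈{4}] nothing but 4 survives at r2c1, so r2c1=4.
Step 46. [r1c6∈{3}] r1c6 has the single candidate 3 ⇒ r1c6=3.
Step 47. [r3c9∈{1}] nothing but 1 survives at r3c9, so r3c9=1.
Step 48. [r9c8∈{8}] only 8 remains possible at r9c8, so r9c8=8.
Step 49. [r3c7∈{5}] r3c7 has the single candidate 5. So r3c7=5.
Step 50. [r3c6∈{2}] r3c6 has the single candidate 2 ⇒ r3c6=2.
Step 51. [r8c1∈{2}] r8c1 is down to just 2, so r8c1=2.

Answer: 6 1 7 5 9 3 8 2 4 / 4 5 2 1 8 6 3 9 7 / 3 9 8 7 4 2 5 6 1 / 1 4 3 6 7 8 2 5 9 / 8 7 9 3 2 5 4 1 6 / 5 2 6 4 1 9 7 3 8 / 7 8 5 9 3 1 6 4 2 / 2 3 1 8 6 4 9 7 5 / 9 6 4 2 5 7 1 8 3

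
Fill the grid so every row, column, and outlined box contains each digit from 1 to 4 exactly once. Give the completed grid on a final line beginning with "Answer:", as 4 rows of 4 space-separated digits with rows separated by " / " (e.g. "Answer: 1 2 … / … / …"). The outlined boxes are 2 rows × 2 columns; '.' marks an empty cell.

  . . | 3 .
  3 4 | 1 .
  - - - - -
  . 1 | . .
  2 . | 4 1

Step 1. [r2c4∈{2}] nothing but 2 survives at r2c4. So r2c4=2.
Step 2. [r4c2∈{3}] r4c2 is down to just 3. So r4c2=3.
Step 3. [r1c4∈{4}] r1c4 has the single candidate 4, so r1c4=4.
Step 4. [r1c1∈{1}] r1c1 has the single candidate 1. So r1c1=1.
Step 5. [r3c3∈{2}] r3c3 is down to just 2 ⇒ r3c3=2.
Step 6. [r1c2∈{2}] nothing but 2 survives at r1c2 ⇒ r1c2=2.
Step 7. [r3c1∈{4}] r3c1 has the single candidate 4 ⇒ r3c1=4.
Step 8. [r3c4∈{3}] r3c4's peers cover all but 3. So r3c4=3.

Answer: 1 2 3 4 / 3 4 1 2 / 4 1 2 3 / 2 3 4 1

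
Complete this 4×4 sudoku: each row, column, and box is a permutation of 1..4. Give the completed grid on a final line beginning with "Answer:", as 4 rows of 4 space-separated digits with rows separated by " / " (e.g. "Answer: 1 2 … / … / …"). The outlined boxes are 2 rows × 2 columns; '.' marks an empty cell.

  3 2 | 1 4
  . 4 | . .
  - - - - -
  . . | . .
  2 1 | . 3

Step 1. [r2c4∈{2}] nothing but 2 survives at r2c4 ⇒ r2c4=2.
Step 2. [r4c3∈{4}] r4c3's peers cover all but 4 ⇒ r4c3=4.
Step 3. [r2c1∈{1}] r2c1's peers cover all but 1, so r2c1=1.
Step 4. [r3c1∈{4}] r3c1 is down to just 4 ⇒ r3c1=4.
Step 5. [r3c3∈{2}] only 2 remains possible at r3c3, so r3c3=2.
Step 6. [r2c3∈{3}] only 3 remains possible at r2c3. So r2c3=3.
Step 7. [r3c2∈{3}] nothing but 3 survives at r3c2 ⇒ r3c2=3.
Step 8. [r3c4∈{1}] r3c4's peers cover all but 1. So r3c4=1.

Answer: 3 2 1 4 / 1 4 3 2 / 4 3 2 1 / 2 1 4 3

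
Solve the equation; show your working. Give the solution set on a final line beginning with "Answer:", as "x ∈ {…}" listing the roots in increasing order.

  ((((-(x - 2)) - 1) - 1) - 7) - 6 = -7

Step 1. [((((-(x - 2)) - 1) - 1) - 7) - 6 = -7] peel the -6: add 6 from each side ⇒ sub: (((-(x - 2)) - 1) - 1) - 7 = -1.
Step 2. [(((-(x - 2)) - 1) - 1) - 7 = -1] 7 comes off first (add 7). So sub: ((-(x - 2)) - 1) - 1 = 6.
Step 3. [((-(x - 2)) - 1) - 1 = 6] the outer -1 inverts by adding 1 ⇒ sub: (-(x - 2)) - 1 = 7.
Step 4. [(-(x - 2)) - 1 = 7] 1 comes off first (add 1). So sub: -(x - 2) = 8.
Step 5. [-(x - 2) = 8] leading − — multiply by −1 ⇒ neg: x - 2 = -8.
Step 6. [x - 2 = -8] the outer -2 inverts by adding 2 ⇒ sub: x = -6.

Answer: x ∈ {-6}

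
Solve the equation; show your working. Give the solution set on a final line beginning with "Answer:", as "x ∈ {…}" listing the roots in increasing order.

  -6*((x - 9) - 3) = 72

Step 1. [-6*((x - 9) - 3) = 72] -6·(inner) — divide through by -6. So div: (x - 9) - 3 = -12.
Step 2. [(x - 9) - 3 = -12] 3 comes off first (add 3). So sub: x - 9 = -9.
Step 3. [x - 9 = -9] the outer -9 inverts by adding 9. So sub: x = 0.

Answer: x ∈ {0}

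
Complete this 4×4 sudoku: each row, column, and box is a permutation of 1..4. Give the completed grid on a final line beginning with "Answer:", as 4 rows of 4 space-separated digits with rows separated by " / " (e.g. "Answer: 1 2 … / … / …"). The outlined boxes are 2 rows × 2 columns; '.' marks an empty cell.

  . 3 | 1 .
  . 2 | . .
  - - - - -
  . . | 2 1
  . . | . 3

Step 1. [r1c1∈{4}] r1c1 is down to just 4. So r1c1=4.
Step 2. [r4c2∈{1,4}] col 2 places 1 nowhere but r4c2. So r4c2=1.
Step 3. [r4c3∈{4}] r4c3 has the single candidate 4 ⇒ r4c3=4.
Step 4. [r2c4∈{4}] r2c4 has the single candidate 4 ⇒ r2c4=4.
Step 5. [r3c2∈{4}] nothing but 4 survives at r3c2, so r3c2=4.
Step 6. [r1c4∈{2}] only 2 remains possible at r1c4. So r1c4=2.
Step 7. [r2c1∈{1}] only 1 remains possible at r2c1, so r2c1=1.
Step 8. [r4c1∈{2}] r4c1 is down to just 2, so r4c1=2.
Step 9. [r2c3∈{3}] r2c3 is down to just 3. So r2c3=3.
Step 10. [r3c1∈{3}] r3c1 is down to just 3 ⇒ r3c1=3.

Answer: 4 3 1 2 / 1 2 3 4 / 3 4 2 1 / 2 1 4 3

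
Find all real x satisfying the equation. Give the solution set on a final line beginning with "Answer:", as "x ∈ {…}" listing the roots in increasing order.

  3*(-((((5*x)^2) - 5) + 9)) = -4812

Step 1. [3*(-((((5*x)^2) - 5) + 9)) = -4812] leading coefficient 3: divide by 3. So div: -((((5*x)^2) - 5) + 9) = -1604.
Step 2. [-((((5*x)^2) - 5) + 9) = -1604] LHS negated; negate both sides. So neg: (((5*x)^2) - 5) + 9 = 1604.
Step 3. [(((5*x)^2) - 5) + 9 = 1604] the outer +9 inverts by subtracting 9 ⇒ sub: ((5*x)^2) - 5 = 1595.
Step 4. [((5*x)^2) - 5 = 1595] add 5: x sits inside (… - 5) ⇒ sub: (5*x)^2 = 1600.
Step 5. [(5*x)^2 = 1600] 1600 ≥ 0, LHS is (·)² — take ±√ ⇒ sqrt: 5*x = 40 or -40.
Step 6. [5*x = 40 or -40] 5 out front; divide by 5, so div: x = 8 or -8.

Answer: x ∈ {-8, 8}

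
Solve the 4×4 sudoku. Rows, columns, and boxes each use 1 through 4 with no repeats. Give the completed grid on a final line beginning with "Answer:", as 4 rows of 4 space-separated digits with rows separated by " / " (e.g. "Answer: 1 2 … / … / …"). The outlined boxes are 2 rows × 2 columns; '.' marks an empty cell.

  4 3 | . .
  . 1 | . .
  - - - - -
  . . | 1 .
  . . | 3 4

Step 1. [r3c4∈{2}] nothing but 2 survives at r3c4. So r3c4=2.
Step 2. [r2c1∈{2}] r2c1 has the single candidate 2, so r2c1=2.
Step 3. [r3c1∈{3}] r3c1 has the single candidate 3 ⇒ r3c1=3.
Step 4. [r2c3∈{4}] only 4 remains possible at r2c3 ⇒ r2c3=4.
Step 5. [r4c2∈{2}] r4c2 is down to just 2 ⇒ r4c2=2.
Step 6. [r4c1∈{1}] r4c1 has the single candidate 1 ⇒ r4c1=1.
Step 7. [r1c3∈{2}] nothing but 2 survives at r1c3 ⇒ r1c3=2.
Step 8. [r2c4∈{3}] nothing but 3 survives at r2c4, so r2c4=3.
Step 9. [r3c2∈{4}] r3c2 has the single candidate 4. So r3c2=4.
Step 10. [r1c4∈{1}] r1c4 is down to just 1 ⇒ r1c4=1.

Answer: 4 3 2 1 / 2 1 4 3 / 3 4 1 2 / 1 2 3 4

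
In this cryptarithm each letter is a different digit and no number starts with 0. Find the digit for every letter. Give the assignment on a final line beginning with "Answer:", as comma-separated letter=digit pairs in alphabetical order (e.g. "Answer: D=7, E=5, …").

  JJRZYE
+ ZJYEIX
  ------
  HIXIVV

Step 1. [col 1: E + X ≡ V (mod 10)] no forcing yet in column 1 (carry-in 0); V=0 is free and consistent — try it ⇒ V=0.
Step 2. [col 1: E + X ≡ V (mod 10)] several values work for X in column 1 (E + X ≡ V (mod 10), carry-in 0); try X=8. So X=8.
Step 3. [col 1: E + X ≡ V (mod 10)] column 1: given X=8, V=0, carry-in 0, and digits 0,8 already taken and all letters distinct, E+X≡V (mod 10) forces E=2. So E=2.
Step 4. [col 2: Y + I ≡ V (mod 10)] Y=5 is one option consistent with column 2 (Y + I ≡ V (mod 10), carry-in 1) — take it ⇒ Y=5.
Step 5. [col 2: Y + I ≡ V (mod 10)] in column 2 we have Y+I≡V with carry-in 1; given Y=5, V=0 and digits 0,2,5,8 already taken and all letters distinct, that pins I to 4 ⇒ I=4.
Step 6. [col 3: Z + E ≡ I (mod 10)] column 3: given E=2, I=4, carry-in 1, and digits 0,2,4,5,8 already taken and all letters distinct, Z+E≡I (mod 10) forces Z=1 ⇒ Z=1.
Step 7. [col 4: R + Y ≡ X (mod 10)] column 4: given Y=5, X=8, carry-in 0, and digits 0,1,2,4,5,8 already taken and all letters distinct, R+Y≡X (mod 10) forces R=3 ⇒ R=3.
Step 8. [col 5: J + J ≡ I (mod 10)] in column 5 we have J+J≡I with carry-in 0; given I=4 and digits 0,1,2,3,4,5,8 already taken and all letters distinct, that pins J to 7, so J=7.
Step 9. [col 6: J + Z ≡ H (mod 10)] column 6: given J=7, Z=1, carry-in 1, and digits 0,1,2,3,4,5,7,8 already taken and all letters distinct, J+Z≡H (mod 10) forces H=9. So H=9.

Answer: E=2, H=9, I=4, J=7, R=3, V=0, X=8, Y=5, Z=1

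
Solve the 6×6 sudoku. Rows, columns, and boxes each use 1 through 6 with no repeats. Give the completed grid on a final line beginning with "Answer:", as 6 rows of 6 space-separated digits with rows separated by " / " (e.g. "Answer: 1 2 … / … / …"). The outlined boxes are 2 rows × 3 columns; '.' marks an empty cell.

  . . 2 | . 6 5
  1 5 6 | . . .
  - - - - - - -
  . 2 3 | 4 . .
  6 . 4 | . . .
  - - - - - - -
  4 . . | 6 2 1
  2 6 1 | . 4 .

Step 1. [r2c5∈{3}] r2c5 is down to just 3. So r2c5=3.
Step 2. [r3c5∈{1,5}] across row 3, 1 lands solely at r3c5. So r3c5=1.
Step 3. [r2c4∈{2}] r2c4 is down to just 2. So r2c4=2.
Step 4. [r6c4∈{3,5}] r6c4 is the only open cell in row 6 admitting 5. So r6c4=5.
Step 5. [r4c4∈{3}] nothing but 3 survives at r4c4, so r4c4=3.
Step 6. [r1c1∈{3}] r1c1's peers cover all but 3. So r1c1=3.
Step 7. [r3c1∈{5}] r3c1's peers cover all but 5. So r3c1=5.
Step 8. [r6c6∈{3}] r6c6 is down to just 3, so r6c6=3.
Step 9. [r1c4∈{1}] r1c4's peers cover all but 1, so r1c4=1.
Step 10. [r4c6∈{2}] only 2 remains possible at r4c6 ⇒ r4c6=2.
Step 11. [r2c6∈{4}] nothing but 4 survives at r2c6 ⇒ r2c6=4.
Step 12. [r1c2∈{4}] r1c2 is down to just 4, so r1c2=4.
Step 13. [r4c5∈{5}] only 5 remains possible at r4c5, so r4c5=5.
Step 14. [r5c2∈{3}] only 3 remains possible at r5c2. So r5c2=3.
Step 15. [r5c3∈{5}] r5c3's peers cover all but 5, so r5c3=5.
Step 16. [r3c6∈{6}] r3c6's peers cover all but 6, so r3c6=6.
Step 17. [r4c2∈{1}] only 1 remains possible at r4c2. So r4c2=1.

Answer: 3 4 2 1 6 5 / 1 5 6 2 3 4 / 5 2 3 4 1 6 / 6 1 4 3 5 2 / 4 3 5 6 2 1 / 2 6 1 5 4 3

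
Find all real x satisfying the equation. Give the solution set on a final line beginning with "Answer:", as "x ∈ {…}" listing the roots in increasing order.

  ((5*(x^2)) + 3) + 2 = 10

Step 1. [((5*(x^2)) + 3) + 2 = 10] 2 comes off first (subtract 2). So sub: (5*(x^2)) + 3 = 8.
Step 2. [(5*(x^2)) + 3 = 8] +3 is outermost — subtract 3 both sides ⇒ sub: 5*(x^2) = 5.
Step 3. [5*(x^2) = 5] LHS = 5·(…); ÷5 both sides ⇒ div: x^2 = 1.
Step 4. [x^2 = 1] √ both sides: 1 ≥ 0 gives two branches ⇒ sqrt: x = 1 or -1.

Answer: x ∈ {-1, 1}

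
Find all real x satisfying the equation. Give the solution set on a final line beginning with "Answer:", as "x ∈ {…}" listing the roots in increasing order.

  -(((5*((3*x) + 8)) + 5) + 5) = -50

Step 1. [-(((5*((3*x) + 8)) + 5) + 5) = -50] flip signs both sides. So neg: ((5*((3*x) + 8)) + 5) + 5 = 50.
Step 2. [((5*((3*x) + 8)) + 5) + 5 = 50] the outer +5 inverts by subtracting 5 ⇒ sub: (5*((3*x) + 8)) + 5 = 45.
Step 3. [(5*((3*x) + 8)) + 5 = 45] the outer +5 inverts by subtracting 5 ⇒ sub: 5*((3*x) + 8) = 40.
Step 4. [5*((3*x) + 8) = 40] leading coefficient 5: divide by 5. So div: (3*x) + 8 = 8.
Step 5. [(3*x) + 8 = 8] peel the +8: subtract 8 from each side, so sub: 3*x = 0.
Step 6. [3*x = 0] 3 out front; divide by 3, so div: x = 0.

Answer: x ∈ {0}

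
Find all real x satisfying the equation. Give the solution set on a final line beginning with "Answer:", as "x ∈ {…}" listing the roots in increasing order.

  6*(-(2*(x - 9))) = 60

Step 1. [6*(-(2*(x - 9))) = 60] leading coefficient 6: divide by 6 ⇒ div: -(2*(x - 9)) = 10.
Step 2. [-(2*(x - 9)) = 10] leading − — multiply by −1, so neg: 2*(x - 9) = -10.
Step 3. [2*(x - 9) = -10] divide by the outer 2 ⇒ div: x - 9 = -5.
Step 4. [x - 9 = -5] peel the -9: add 9 from each side. So sub: x = 4.

Answer: x ∈ {4}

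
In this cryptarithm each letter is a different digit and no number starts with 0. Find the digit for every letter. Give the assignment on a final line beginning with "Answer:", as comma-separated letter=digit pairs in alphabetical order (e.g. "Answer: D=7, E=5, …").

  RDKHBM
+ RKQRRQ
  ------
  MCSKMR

Step 1. [col 1: M + Q ≡ R (mod 10)] M=6 is one option consistent with column 1 (M + Q ≡ R (mod 10), carry-in 0) — take it. So M=6.
Step 2. [col 1: M + Q ≡ R (mod 10)] column 1 (M + Q ≡ R (mod 10), carry-in 0) doesn't pin Q yet; pick Q=7 and continue, so Q=7.
Step 3. [col 1: M + Q ≡ R (mod 10)] in column 1 we have M+Q≡R with carry-in 0; given M=6, Q=7 and digits 6,7 already taken and all letters distinct, that pins R to 3 ⇒ R=3.
Step 4. [col 2: B + R ≡ M (mod 10)] column 2 reads B+R+carry(1)=M with R=3, M=6; with digits 3,6,7 already taken and all letters distinct, the only value for B is 2, so B=2.
Step 5. [col 3: H + R ≡ K (mod 10)] H=8 is one option consistent with column 3 (H + R ≡ K (mod 10), carry-in 0) — take it, so H=8.
Step 6. [col 3: H + R ≡ K (mod 10)] in column 3 we have H+R≡K with carry-in 0; given H=8, R=3 and digits 2,3,6,7,8 already taken and all letters distinct, that pins K to 1. So K=1.
Step 7. [col 4: K + Q ≡ S (mod 10)] column 4: given K=1, Q=7, carry-in 1, and digits 1,2,3,6,7,8 already taken and all letters distinct, K+Q≡S (mod 10) forces S=9. So S=9.
Step 8. [col 5: D + K ≡ C (mod 10)] in column 5 we have D+K≡C with carry-in 0; given K=1 and digits 1,2,3,6,7,8,9 already taken and all letters distinct, that pins C to 5. So C=5.
Step 9. [col 5: D + K ≡ C (mod 10)] column 5: given K=1, C=5, carry-in 0, and digits 1,2,3,5,6,7,8,9 already taken and all letters distinct, D+K≡C (mod 10) forces D=4, so D=4.

Answer: B=2, C=5, D=4, H=8, K=1, M=6, Q=7, R=3, S=9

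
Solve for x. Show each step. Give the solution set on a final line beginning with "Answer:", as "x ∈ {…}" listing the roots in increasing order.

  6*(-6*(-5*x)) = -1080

Step 1. [6*(-6*(-5*x)) = -1080] divide by the outer 6. So div: -6*(-5*x) = -180.
Step 2. [-6*(-5*x) = -180] leading coefficient -6: divide by -6, so div: -5*x = 30.
Step 3. [-5*x = 30] -5·(inner) — divide through by -5 ⇒ div: x = -6.

Answer: x ∈ {-6}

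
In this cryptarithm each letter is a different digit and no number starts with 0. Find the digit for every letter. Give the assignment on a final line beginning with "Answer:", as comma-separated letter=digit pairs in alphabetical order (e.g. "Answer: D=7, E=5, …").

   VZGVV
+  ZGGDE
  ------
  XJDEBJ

Step 1. [col 1: V + E ≡ J (mod 10)] column 1 (V + E ≡ J (mod 10), carry-in 0) doesn't pin V yet; pick V=7 and continue, so V=7.
Step 2. [col 1: V + E ≡ J (mod 10)] no forcing yet in column 1 (carry-in 0); J=6 is free and consistent — try it ⇒ J=6.
Step 3. [col 1: V + E ≡ J (mod 10)] column 1 reads V+E+carry(0)=J with V=7, J=6; with digits 6,7 already taken and all letters distinct, the only value for E is 9, so E=9.
Step 4. [col 2: V + D ≡ B (mod 10)] column 2 (V + D ≡ B (mod 10), carry-in 1) doesn't pin B yet; pick B=0 and continue. So B=0.
Step 5. [col 2: V + D ≡ B (mod 10)] from column 2 (V=7, B=0, carry-in 1, digits 0,6,7,9 already taken and all letters distinct): D must equal 2. So D=2.
Step 6. [col 3: G + G ≡ E (mod 10)] column 3: given E=9, carry-in 1, and digits 0,2,6,7,9 already taken and all letters distinct, G+G≡E (mod 10) forces G=4, so G=4.
Step 7. [col 4: Z + G ≡ D (mod 10)] in column 4 we have Z+G≡D with carry-in 0; given G=4, D=2 and digits 0,2,4,6,7,9 already taken and all letters distinct, that pins Z to 8, so Z=8.
Step 8. [col 6: carry → X] from column 6 (nothing yet, carry-in 1, digits 0,2,4,6,7,8,9 already taken and all letters distinct): X must equal 1 ⇒ X=1.

Answer: B=0, D=2, E=9, G=4, J=6, V=7, X=1, Z=8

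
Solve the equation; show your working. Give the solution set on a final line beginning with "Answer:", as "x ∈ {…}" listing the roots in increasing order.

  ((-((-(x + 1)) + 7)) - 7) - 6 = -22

Step 1. [((-((-(x + 1)) + 7)) - 7) - 6 = -22] 6 comes off first (add 6) ⇒ sub: (-((-(x + 1)) + 7)) - 7 = -16.
Step 2. [(-((-(x + 1)) + 7)) - 7 = -16] add 7: x sits inside (… - 7) ⇒ sub: -((-(x + 1)) + 7) = -9.
Step 3. [-((-(x + 1)) + 7) = -9] leading − — multiply by −1. So neg: (-(x + 1)) + 7 = 9.
Step 4. [(-(x + 1)) + 7 = 9] peel the +7: subtract 7 from each side, so sub: -(x + 1) = 2.
Step 5. [-(x + 1) = 2] LHS negated; negate both sides ⇒ neg: x + 1 = -2.
Step 6. [x + 1 = -2] +1 is outermost — subtract 1 both sides. So sub: x = -3.

Answer: x ∈ {-3}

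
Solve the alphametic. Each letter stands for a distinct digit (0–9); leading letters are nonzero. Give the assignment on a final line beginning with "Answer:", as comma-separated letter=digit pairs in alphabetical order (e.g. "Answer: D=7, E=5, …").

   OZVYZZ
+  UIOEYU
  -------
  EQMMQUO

Step 1. [E] the sum has 7 digits but both addends have 6; that extra leading digit E is the final carry, namely 1, so E=1.
Step 2. [col 1: Z + U ≡ O (mod 10)] column 1 (Z + U ≡ O (mod 10), carry-in 0) doesn't pin U yet; pick U=7 and continue, so U=7.
Step 3. [col 1: Z + U ≡ O (mod 10)] several values work for Z in column 1 (Z + U ≡ O (mod 10), carry-in 0); try Z=2, so Z=2.
Step 4. [col 1: Z + U ≡ O (mod 10)] from column 1 (Z=2, U=7, carry-in 0, digits 1,2,7 already taken and all letters distinct): O must equal 9 ⇒ O=9.
Step 5. [col 2: Z + Y ≡ U (mod 10)] column 2: given Z=2, U=7, carry-in 0, and digits 1,2,7,9 already taken and all letters distinct, Z+Y≡U (mod 10) forces Y=5, so Y=5.
Step 6. [col 3: Y + E ≡ Q (mod 10)] column 3 reads Y+E+carry(0)=Q with Y=5, E=1; with digits 1,2,5,7,9 already taken and all letters distinct, the only value for Q is 6, so Q=6.
Step 7. [col 4: V + O ≡ M (mod 10)] column 4 reads V+O+carry(0)=M with O=9; with digits 1,2,5,6,7,9 already taken and all letters distinct, the only value for V is 4. So V=4.
Step 8. [col 4: V + O ≡ M (mod 10)] in column 4 we have V+O≡M with carry-in 0; given V=4, O=9 and digits 1,2,4,5,6,7,9 already taken and all letters distinct, that pins M to 3 ⇒ M=3.
Step 9. [col 5: Z + I ≡ M (mod 10)] column 5: given Z=2, M=3, carry-in 1, and digits 1,2,3,4,5,6,7,9 already taken and all letters distinct, Z+I≡M (mod 10) forces I=0. So I=0.

Answer: E=1, I=0, M=3, O=9, Q=6, U=7, V=4, Y=5, Z=2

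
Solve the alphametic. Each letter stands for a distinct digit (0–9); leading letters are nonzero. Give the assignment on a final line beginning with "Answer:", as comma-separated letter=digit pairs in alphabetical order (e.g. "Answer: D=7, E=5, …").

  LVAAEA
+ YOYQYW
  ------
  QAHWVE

Step 1. [col 1: A + W ≡ E (mod 10)] several values work for A in column 1 (A + W ≡ E (mod 10), carry-in 0); try A=5. So A=5.
Step 2. [col 1: A + W ≡ E (mod 10)] column 1 (A + W ≡ E (mod 10), carry-in 0) doesn't pin W yet; pick W=3 and continue ⇒ W=3.
Step 3. [col 1: A + W ≡ E (mod 10)] column 1: given A=5, W=3, carry-in 0, and digits 3,5 already taken and all letters distinct, A+W≡E (mod 10) forces E=8. So E=8.
Step 4. [col 2: E + Y ≡ V (mod 10)] Y=6 is one option consistent with column 2 (E + Y ≡ V (mod 10), carry-in 0) — take it, so Y=6.
Step 5. [col 2: E + Y ≡ V (mod 10)] in column 2 we have E+Y≡V with carry-in 0; given E=8, Y=6 and digits 3,5,6,8 already taken and all letters distinct, that pins V to 4 ⇒ V=4.
Step 6. [col 3: A + Q ≡ W (mod 10)] from column 3 (A=5, W=3, carry-in 1, digits 3,4,5,6,8 already taken and all letters distinct): Q must equal 7, so Q=7.
Step 7. [col 4: A + Y ≡ H (mod 10)] column 4 reads A+Y+carry(1)=H with A=5, Y=6; with digits 3,4,5,6,7,8 already taken and all letters distinct, the only value for H is 2, so H=2.
Step 8. [col 5: V + O ≡ A (mod 10)] from column 5 (V=4, A=5, carry-in 1, digits 2,3,4,5,6,7,8 already taken and all letters distinct): O must equal 0. So O=0.
Step 9. [col 6: L + Y ≡ Q (mod 10)] column 6 reads L+Y+carry(0)=Q with Y=6, Q=7; with digits 0,2,3,4,5,6,7,8 already taken and all letters distinct, the only value for L is 1. So L=1.

Answer: A=5, E=8, H=2, L=1, O=0, Q=7, V=4, W=3, Y=6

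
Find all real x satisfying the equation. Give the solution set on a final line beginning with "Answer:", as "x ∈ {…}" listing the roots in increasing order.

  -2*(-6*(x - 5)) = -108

Step 1. [-2*(-6*(x - 5)) = -108] divide by the outer -2, so div: -6*(x - 5) = 54.
Step 2. [-6*(x - 5) = 54] LHS = -6·(…); ÷-6 both sides ⇒ div: x - 5 = -9.
Step 3. [x - 5 = -9] peel the -5: add 5 from each side, so sub: x = -4.

Answer: x ∈ {-4}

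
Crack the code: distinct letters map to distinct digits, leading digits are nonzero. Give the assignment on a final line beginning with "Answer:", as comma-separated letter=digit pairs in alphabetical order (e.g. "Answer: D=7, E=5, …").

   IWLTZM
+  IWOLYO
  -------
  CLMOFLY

Step 1. [col 1: M + O ≡ Y (mod 10)] O=9 is one option consistent with column 1 (M + O ≡ Y (mod 10), carry-in 0) — take it. So O=9.
Step 2. [col 1: M + O ≡ Y (mod 10)] M=4 is one option consistent with column 1 (M + O ≡ Y (mod 10), carry-in 0) — take it ⇒ M=4.
Step 3. [col 1: M + O ≡ Y (mod 10)] in column 1 we have M+O≡Y with carry-in 0; given M=4, O=9 and digits 4,9 already taken and all letters distinct, that pins Y to 3. So Y=3.
Step 4. [C] C is the leading digit of a 7-digit sum of two 6-digit numbers; the final carry is exactly 1 ⇒ C=1.
Step 5. [col 2: Z + Y ≡ L (mod 10)] column 2 (Z + Y ≡ L (mod 10), carry-in 1) doesn't pin L yet; pick L=0 and continue, so L=0.
Step 6. [col 2: Z + Y ≡ L (mod 10)] column 2 reads Z+Y+carry(1)=L with Y=3, L=0; with digits 0,1,3,4,9 already taken and all letters distinct, the only value for Z is 6, so Z=6.
Step 7. [col 3: T + L ≡ F (mod 10)] in column 3 we have T+L≡F with carry-in 1; given L=0 and digits 0,1,3,4,6,9 already taken and all letters distinct, that pins T to 7. So T=7.
Step 8. [col 3: T + L ≡ F (mod 10)] column 3 reads T+L+carry(1)=F with T=7, L=0; with digits 0,1,3,4,6,7,9 already taken and all letters distinct, the only value for F is 8, so F=8.
Step 9. [col 5: W + W ≡ M (mod 10)] in column 5 we have W+W≡M with carry-in 0; given M=4 and digits 0,1,3,4,6,7,8,9 already taken and all letters distinct, that pins W to 2 ⇒ W=2.
Step 10. [col 6: I + I ≡ L (mod 10)] column 6 reads I+I+carry(0)=L with L=0; with digits 0,1,2,3,4,6,7,8,9 already taken and all letters distinct, the only value for I is 5. So I=5.

Answer: C=1, F=8, I=5, L=0, M=4, O=9, T=7, W=2, Y=3, Z=6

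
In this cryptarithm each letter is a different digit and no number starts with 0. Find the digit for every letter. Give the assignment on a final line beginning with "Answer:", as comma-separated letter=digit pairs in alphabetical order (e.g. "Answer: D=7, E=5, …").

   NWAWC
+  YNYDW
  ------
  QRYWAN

Step 1. [col 1: C + W ≡ N (mod 10)] column 1 (C + W ≡ N (mod 10), carry-in 0) doesn't pin C yet; pick C=8 and continue ⇒ C=8.
Step 2. [Q] Q is the leading digit of a 6-digit sum of two 5-digit numbers; the final carry is exactly 1 ⇒ Q=1.
Step 3. [col 1: C + W ≡ N (mod 10)] column 1 (C + W ≡ N (mod 10), carry-in 0) doesn't pin W yet; pick W=5 and continue, so W=5.
Step 4. [col 1: C + W ≡ N (mod 10)] from column 1 (C=8, W=5, carry-in 0, digits 1,5,8 already taken and all letters distinct): N must equal 3. So N=3.
Step 5. [col 2: W + D ≡ A (mod 10)] A=6 is one option consistent with column 2 (W + D ≡ A (mod 10), carry-in 1) — take it ⇒ A=6.
Step 6. [col 2: W + D ≡ A (mod 10)] from column 2 (W=5, A=6, carry-in 1, digits 1,3,5,6,8 already taken and all letters distinct): D must equal 0, so D=0.
Step 7. [col 3: A + Y ≡ W (mod 10)] column 3 reads A+Y+carry(0)=W with A=6, W=5; with digits 0,1,3,5,6,8 already taken and all letters distinct, the only value for Y is 9 ⇒ Y=9.
Step 8. [col 5: N + Y ≡ R (mod 10)] from column 5 (N=3, Y=9, carry-in 0, digits 0,1,3,5,6,8,9 already taken and all letters distinct): R must equal 2, so R=2.

Answer: A=6, C=8, D=0, N=3, Q=1, R=2, W=5, Y=9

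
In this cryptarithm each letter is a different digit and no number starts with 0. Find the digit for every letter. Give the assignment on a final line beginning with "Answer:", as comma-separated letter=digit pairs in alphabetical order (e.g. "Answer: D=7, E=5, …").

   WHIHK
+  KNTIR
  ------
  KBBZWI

Step 1. [col 1: K + R ≡ I (mod 10)] column 1 (K + R ≡ I (mod 10), carry-in 0) doesn't pin K yet; pick K=1 and continue, so K=1.
Step 2. [col 1: K + R ≡ I (mod 10)] no forcing yet in column 1 (carry-in 0); R=4 is free and consistent — try it. So R=4.
Step 3. [col 1: K + R ≡ I (mod 10)] from column 1 (K=1, R=4, carry-in 0, digits 1,4 already taken and all letters distinct): I must equal 5 ⇒ I=5.
Step 4. [col 2: H + I ≡ W (mod 10)] column 2 (H + I ≡ W (mod 10), carry-in 0) doesn't pin H yet; pick H=3 and continue, so H=3.
Step 5. [col 2: H + I ≡ W (mod 10)] column 2: given H=3, I=5, carry-in 0, and digits 1,3,4,5 already taken and all letters distinct, H+I≡W (mod 10) forces W=8. So W=8.
Step 6. [col 3: I + T ≡ Z (mod 10)] no forcing yet in column 3 (carry-in 0); Z=2 is free and consistent — try it. So Z=2.
Step 7. [col 3: I + T ≡ Z (mod 10)] column 3: given I=5, Z=2, carry-in 0, and digits 1,2,3,4,5,8 already taken and all letters distinct, I+T≡Z (mod 10) forces T=7. So T=7.
Step 8. [col 4: H + N ≡ B (mod 10)] in column 4 we have H+N≡B with carry-in 1; given H=3 and digits 1,2,3,4,5,7,8 already taken and all letters distinct, that pins B to 0. So B=0.
Step 9. [col 4: H + N ≡ B (mod 10)] column 4 reads H+N+carry(1)=B with H=3, B=0; with digits 0,1,2,3,4,5,7,8 already taken and all letters distinct, the only value for N is 6 ⇒ N=6.

Answer: B=0, H=3, I=5, K=1, N=6, R=4, T=7, W=8, Z=2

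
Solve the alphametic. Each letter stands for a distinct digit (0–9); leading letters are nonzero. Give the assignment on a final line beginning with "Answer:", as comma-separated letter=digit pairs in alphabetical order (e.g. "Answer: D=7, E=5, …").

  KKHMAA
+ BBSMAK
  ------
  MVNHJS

Step 1. [col 1: A + K ≡ S (mod 10)] A=2 is one option consistent with column 1 (A + K ≡ S (mod 10), carry-in 0) — take it, so A=2.
Step 2. [col 1: A + K ≡ S (mod 10)] no forcing yet in column 1 (carry-in 0); S=3 is free and consistent — try it ⇒ S=3.
Step 3. [col 1: A + K ≡ S (mod 10)] in column 1 we have A+K≡S with carry-in 0; given A=2, S=3 and digits 2,3 already taken and all letters distinct, that pins K to 1. So K=1.
Step 4. [col 2: A + A ≡ J (mod 10)] from column 2 (A=2, carry-in 0, digits 1,2,3 already taken and all letters distinct): J must equal 4, so J=4.
Step 5. [col 3: M + M ≡ H (mod 10)] M=8 is one option consistent with column 3 (M + M ≡ H (mod 10), carry-in 0) — take it ⇒ M=8.
Step 6. [col 3: M + M ≡ H (mod 10)] in column 3 we have M+M≡H with carry-in 0; given M=8 and digits 1,2,3,4,8 already taken and all letters distinct, that pins H to 6 ⇒ H=6.
Step 7. [col 4: H + S ≡ N (mod 10)] from column 4 (H=6, S=3, carry-in 1, digits 1,2,3,4,6,8 already taken and all letters distinct): N must equal 0. So N=0.
Step 8. [col 5: K + B ≡ V (mod 10)] several values work for B in column 5 (K + B ≡ V (mod 10), carry-in 1); try B=7. So B=7.
Step 9. [col 5: K + B ≡ V (mod 10)] column 5: given K=1, B=7, carry-in 1, and digits 0,1,2,3,4,6,7,8 already taken and all letters distinct, K+B≡V (mod 10) forces V=9. So V=9.

Answer: A=2, B=7, H=6, J=4, K=1, M=8, N=0, S=3, V=9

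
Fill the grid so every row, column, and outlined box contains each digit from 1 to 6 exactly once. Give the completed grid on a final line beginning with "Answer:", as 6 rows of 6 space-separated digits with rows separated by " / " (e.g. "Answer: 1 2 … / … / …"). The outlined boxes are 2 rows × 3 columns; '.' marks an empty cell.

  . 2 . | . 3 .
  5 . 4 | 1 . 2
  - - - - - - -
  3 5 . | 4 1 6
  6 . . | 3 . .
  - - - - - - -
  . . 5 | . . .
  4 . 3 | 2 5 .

Step 1. [r1c3∈{1,6}] in col 3, 6 fits only at r1c3, so r1c3=6.
Step 2. [r4c3∈{1,2}] in col 3, 1 fits only at r4c3. So r4c3=1.
Step 3. [r6c2∈{1,6}] 6 has one home in row 6: r6c2 ⇒ r6c2=6.
Step 4. [r1c6∈{4,5}] r1c6 is the only open cell in row 1 admitting 4 ⇒ r1c6=4.
Step 5. [r5c2∈{1}] r5c2 has the single candidate 1 ⇒ r5c2=1.
Step 6. [r5c4∈{6}] r5c4's peers cover all but 6 ⇒ r5c4=6.
Step 7. [r2c5∈{6}] r2c5's peers cover all but 6. So r2c5=6.
Step 8. [r5c1∈{2}] only 2 remains possible at r5c1 ⇒ r5c1=2.
Step 9. [r4c5∈{2}] nothing but 2 survives at r4c5, so r4c5=2.
Step 10. [r6c6∈{1}] only 1 remains possible at r6c6. So r6c6=1.
Step 11. [r2c2∈{3}] r2c2 has the single candidate 3 ⇒ r2c2=3.
Step 12. [r4c2∈{4}] only 4 remains possible at r4c2 ⇒ r4c2=4.
Step 13. [r4c6∈{5}] r4c6 has the single candidate 5. So r4c6=5.
Step 14. [r5c5∈{4}] only 4 remains possible at r5c5, so r5c5=4.
Step 15. [r5c6∈{3}] r5c6 has the single candidate 3 ⇒ r5c6=3.
Step 16. [r1c4∈{5}] nothing but 5 survives at r1c4. So r1c4=5.
Step 17. [r3c3∈{2}] r3c3 has the single candidate 2 ⇒ r3c3=2.
Step 18. [r1c1∈{1}] r1c1 is down to just 1. So r1c1=1.

Answer: 1 2 6 5 3 4 / 5 3 4 1 6 2 / 3 5 2 4 1 6 / 6 4 1 3 2 5 / 2 1 5 6 4 3 / 4 6 3 2 5 1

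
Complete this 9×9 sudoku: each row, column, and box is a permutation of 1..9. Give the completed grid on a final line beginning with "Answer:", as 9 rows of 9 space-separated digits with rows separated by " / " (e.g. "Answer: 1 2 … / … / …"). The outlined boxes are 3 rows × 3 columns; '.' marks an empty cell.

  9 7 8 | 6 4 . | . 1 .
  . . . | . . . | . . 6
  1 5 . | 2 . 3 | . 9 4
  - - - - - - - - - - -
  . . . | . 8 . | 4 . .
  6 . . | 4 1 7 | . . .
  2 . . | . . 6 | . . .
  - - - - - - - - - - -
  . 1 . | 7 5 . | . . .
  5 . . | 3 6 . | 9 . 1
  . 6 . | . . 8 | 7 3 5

Step 1. [r9c1∈{4}] nothing but 4 survives at r9c1 ⇒ r9c1=4.
Step 2. [r4c6∈{2,5,9}] box 5 places 2 nowhere but r4c6, so r4c6=2.
Step 3. [r2c8∈{2,5,7,8}] r2c8 is the only open cell in box 3 admitting 7, so r2c8=7.
Step 4. [r6c5∈{3,9}] in col 5, 3 fits only at r6c5. So r6c5=3.
Step 5. [r7c1∈{3,8}] across col 1, 8 lands solely at r7c1 ⇒ r7c1=8.
Step 6. [r7c9∈{2}] nothing but 2 survives at r7c9 ⇒ r7c9=2.
Step 7. [r4c3∈{1,3,5,7,9}] r4c3 is the only open cell in row 4 admitting 1 ⇒ r4c3=1.
Step 8. [r1c7∈{2,3,5}] r1c7 is the only open cell in row 1 admitting 2 ⇒ r1c7=2.
Step 9. [r2c7∈{3,5,8}] r2c7 is the only open cell in box 3 admitting 5. So r2c7=5.
Step 10. [r5c7∈{3,8}] r5c7 is the only open cell in col 7 admitting 3, so r5c7=3.
Step 11. [r2c5∈{9}] r2c5's peers cover all but 9 ⇒ r2c5=9.
Step 12. [r8c8∈{4,8}] r8c8 is the only open cell in row 8 admitting 8, so r8c8=8.
Step 13. [r6c8∈{5}] r6c8's peers cover all but 5 ⇒ r6c8=5.
Step 14. [r6c4∈{9}] r6c4 has the single candidate 9, so r6c4=9.
Step 15. [r8c2∈{2}] r8c2 has the single candidate 2 ⇒ r8c2=2.
Step 16. [r4c1∈{3,7}] r4c1 is the only open cell in col 1 admitting 7. So r4c1=7.
Step 17. [r4c9∈{9}] nothing but 9 survives at r4c9 ⇒ r4c9=9.
Step 18. [r5c9∈{8}] r5c9's peers cover all but 8, so r5c9=8.
Step 19. [r7c6∈{4,9}] col 6 places 9 nowhere but r7c6, so r7c6=9.
Step 20. [r2c3∈{2,3,4}] 2 has one home in row 2: r2c3, so r2c3=2.
Step 21. [r2c2∈{3,4}] row 2 places 4 nowhere but r2c2. So r2c2=4.
Step 22. [r9c4∈{1}] nothing but 1 survives at r9c4. So r9c4=1.
Step 23. [r4c8∈{6}] r4c8 has the single candidate 6. So r4c8=6.
Step 24. [r5c2∈{9}] r5c2's peers cover all but 9 ⇒ r5c2=9.
Step 25. [r4c2∈{3}] r4c2's peers cover all but 3. So r4c2=3.
Step 26. [r9c3∈{9}] r9c3's peers cover all but 9. So r9c3=9.
Step 27. [r3c3∈{6}] r3c3 has the single candidate 6 ⇒ r3c3=6.
Step 28. [r7c8∈{4}] r7c8's peers cover all but 4. So r7c8=4.
Step 29. [r8c6∈{4}] r8c6 has the single candidate 4, so r8c6=4.
Step 30. [r7c3∈{3}] nothing but 3 survives at r7c3. So r7c3=3.
Step 31. [r6c2∈{8}] only 8 remains possible at r6c2. So r6c2=8.
Step 32. [r2c4∈{8}] nothing but 8 survives at r2c4. So r2c4=8.
Step 33. [r2c1∈{3}] r2c1 is down to just 3, so r2c1=3.
Step 34. [r7c7∈{6}] r7c7 has the single candidate 6 ⇒ r7c7=6.
Step 35. [r5c3∈{5}] nothing but 5 survives at r5c3 ⇒ r5c3=5.
Step 36. [r8c3∈{7}] only 7 remains possible at r8c3. So r8c3=7.
Step 37. [r6c3∈{4}] r6c3 has the single candidate 4, so r6c3=4.
Step 38. [r1c6∈{5}] nothing but 5 survives at r1c6, so r1c6=5.
Step 39. [r9c5∈{2}] r9c5 is down to just 2 ⇒ r9c5=2.
Step 40. [r4c4∈{5}] r4c4 is down to just 5, so r4c4=5.
Step 41. [r6c9∈{7}] only 7 remains possible at r6c9 ⇒ r6c9=7.
Step 42. [r2c6∈{1}] nothing but 1 survives at r2c6 ⇒ r2c6=1.
Step 43. [r3c7∈{8}] r3c7's peers cover all but 8 ⇒ r3c7=8.
Step 44. [r6c7∈{1}] only 1 remains possible at r6c7, so r6c7=1.
Step 45. [r1c9∈{3}] r1c9 has the single candidate 3. So r1c9=3.
Step 46. [r5c8∈{2}] only 2 remains possible at r5c8. So r5c8=2.
Step 47. [r3c5∈{7}] r3c5's peers cover all but 7. So r3c5=7.

Answer: 9 7 8 6 4 5 2 1 3 / 3 4 2 8 9 1 5 7 6 / 1 5 6 2 7 3 8 9 4 / 7 3 1 5 8 2 4 6 9 / 6 9 5 4 1 7 3 2 8 / 2 8 4 9 3 6 1 5 7 / 8 1 3 7 5 9 6 4 2 / 5 2 7 3 6 4 9 8 1 / 4 6 9 1 2 8 7 3 5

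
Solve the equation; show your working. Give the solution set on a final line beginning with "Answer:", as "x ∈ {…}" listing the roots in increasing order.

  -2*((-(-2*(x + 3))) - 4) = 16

Step 1. [-2*((-(-2*(x + 3))) - 4) = 16] LHS = -2·(…); ÷-2 both sides ⇒ div: (-(-2*(x + 3))) - 4 = -8.
Step 2. [(-(-2*(x + 3))) - 4 = -8] add 4: x sits inside (… - 4), so sub: -(-2*(x + 3)) = -4.
Step 3. [-(-2*(x + 3)) = -4] leading − — multiply by −1, so neg: -2*(x + 3) = 4.
Step 4. [-2*(x + 3) = 4] -2·(inner) — divide through by -2 ⇒ div: x + 3 = -2.
Step 5. [x + 3 = -2] peel the +3: subtract 3 from each side ⇒ sub: x = -5.

Answer: x ∈ {-5}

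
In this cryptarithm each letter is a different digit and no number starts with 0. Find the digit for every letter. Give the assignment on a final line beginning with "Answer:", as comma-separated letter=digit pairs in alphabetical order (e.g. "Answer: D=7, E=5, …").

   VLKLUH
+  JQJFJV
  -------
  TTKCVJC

Step 1. [T] the sum has 7 digits but both addends have 6; that extra leading digit T is the final carry, namely 1, so T=1.
Step 2. [col 1: H + V ≡ C (mod 10)] no forcing yet in column 1 (carry-in 0); H=8 is free and consistent — try it ⇒ H=8.
Step 3. [col 1: H + V ≡ C (mod 10)] column 1 (H + V ≡ C (mod 10), carry-in 0) doesn't pin V yet; pick V=5 and continue. So V=5.
Step 4. [col 1: H + V ≡ C (mod 10)] column 1: given H=8, V=5, carry-in 0, and digits 1,5,8 already taken and all letters distinct, H+V≡C (mod 10) forces C=3. So C=3.
Step 5. [col 2: U + J ≡ J (mod 10)] from column 2 (nothing yet, carry-in 1, digits 1,3,5,8 already taken and all letters distinct): U must equal 9. So U=9.
Step 6. [col 2: U + J ≡ J (mod 10)] several values work for J in column 2 (U + J ≡ J (mod 10), carry-in 1); try J=6 ⇒ J=6.
Step 7. [col 3: L + F ≡ V (mod 10)] several values work for F in column 3 (L + F ≡ V (mod 10), carry-in 1); try F=0 ⇒ F=0.
Step 8. [col 3: L + F ≡ V (mod 10)] column 3: given F=0, V=5, carry-in 1, and digits 0,1,3,5,6,8,9 already taken and all letters distinct, L+F≡V (mod 10) forces L=4, so L=4.
Step 9. [col 4: K + J ≡ C (mod 10)] column 4: given J=6, C=3, carry-in 0, and digits 0,1,3,4,5,6,8,9 already taken and all letters distinct, K+J≡C (mod 10) forces K=7. So K=7.
Step 10. [col 5: L + Q ≡ K (mod 10)] column 5 reads L+Q+carry(1)=K with L=4, K=7; with digits 0,1,3,4,5,6,7,8,9 already taken and all letters distinct, the only value for Q is 2. So Q=2.

Answer: C=3, F=0, H=8, J=6, K=7, L=4, Q=2, T=1, U=9, V=5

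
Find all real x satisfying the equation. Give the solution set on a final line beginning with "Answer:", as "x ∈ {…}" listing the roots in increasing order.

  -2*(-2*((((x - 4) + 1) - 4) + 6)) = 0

Step 1. [-2*(-2*((((x - 4) + 1) - 4) + 6)) = 0] leading coefficient -2: divide by -2. So div: -2*((((x - 4) + 1) - 4) + 6) = 0.
Step 2. [-2*((((x - 4) + 1) - 4) + 6) = 0] leading coefficient -2: divide by -2. So div: (((x - 4) + 1) - 4) + 6 = 0.
Step 3. [(((x - 4) + 1) - 4) + 6 = 0] 6 comes off first (subtract 6). So sub: ((x - 4) + 1) - 4 = -6.
Step 4. [((x - 4) + 1) - 4 = -6] the outer -4 inverts by adding 4. So sub: (x - 4) + 1 = -2.
Step 5. [(x - 4) + 1 = -2] subtract 1: x sits inside (… + 1). So sub: x - 4 = -3.
Step 6. [x - 4 = -3] add 4: x sits inside (… - 4), so sub: x = 1.

Answer: x ∈ {1}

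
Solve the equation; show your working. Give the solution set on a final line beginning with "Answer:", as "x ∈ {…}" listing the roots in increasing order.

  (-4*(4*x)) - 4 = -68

Step 1. [(-4*(4*x)) - 4 = -68] common factor -4 (LHS and -68) — divide through. So factor: (4*x) + 1 = 17.
Step 2. [(4*x) + 1 = 17] 1 comes off first (subtract 1) ⇒ sub: 4*x = 16.
Step 3. [4*x = 16] LHS = 4·(…); ÷4 both sides ⇒ div: x = 4.

Answer: x ∈ {4}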